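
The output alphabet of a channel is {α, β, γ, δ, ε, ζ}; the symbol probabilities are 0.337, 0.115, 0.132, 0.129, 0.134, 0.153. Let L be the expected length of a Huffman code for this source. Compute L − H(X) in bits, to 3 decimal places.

Entropy H = −Σ p log₂ p ≈ 2.4574 bits.
Huffman merges: 23/200+129/1000→61/250; 33/250+67/500→133/500; 153/1000+61/250→397/1000; 133/500+337/1000→603/1000; 397/1000+603/1000→1. L = 251/100 ≈ 2.5100.
L − H = 2.5100 − 2.4574 = 0.053 bits.

0.053 bits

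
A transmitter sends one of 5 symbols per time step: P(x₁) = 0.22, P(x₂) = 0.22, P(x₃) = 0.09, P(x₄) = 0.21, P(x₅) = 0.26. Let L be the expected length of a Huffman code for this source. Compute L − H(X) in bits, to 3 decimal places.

Entropy H = −Σ p log₂ p ≈ 2.2519 bits.
Huffman merges: 9/100+21/100→3/10; 11/50+11/50→11/25; 13/50+3/10→14/25; 11/25+14/25→1. L = 23/10 ≈ 2.3000.
L − H = 2.3000 − 2.2519 = 0.048 bits.

0.048 bits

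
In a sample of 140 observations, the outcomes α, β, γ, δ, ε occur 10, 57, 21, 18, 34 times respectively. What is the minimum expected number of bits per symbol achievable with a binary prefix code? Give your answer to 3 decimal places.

2.143 bits/symbol

Probabilities are the counts divided by 140.
Repeatedly combine the two least-probable nodes; the expected code length is the sum of the merged weights.
merge 1/14 + 9/70 → 1/5
merge 3/20 + 1/5 → 7/20
merge 17/70 + 7/20 → 83/140
merge 57/140 + 83/140 → 1
L = 1/5 + 7/20 + 83/140 + 1 = 15/7 ≈ 2.143 bits/symbol.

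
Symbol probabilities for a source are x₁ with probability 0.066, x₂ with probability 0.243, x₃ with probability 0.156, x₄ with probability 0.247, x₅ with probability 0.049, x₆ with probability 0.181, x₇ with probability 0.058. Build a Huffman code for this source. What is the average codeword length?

2.609 bits/symbol

Repeatedly combine the two least-probable nodes; the expected code length is the sum of the merged weights.
merge 49/1000 + 29/500 → 107/1000
merge 33/500 + 107/1000 → 173/1000
merge 39/250 + 173/1000 → 329/1000
merge 181/1000 + 243/1000 → 53/125
merge 247/1000 + 329/1000 → 72/125
merge 53/125 + 72/125 → 1
L = 107/1000 + 173/1000 + 329/1000 + 53/125 + 72/125 + 1 = 2609/1000 = 2.609 bits/symbol.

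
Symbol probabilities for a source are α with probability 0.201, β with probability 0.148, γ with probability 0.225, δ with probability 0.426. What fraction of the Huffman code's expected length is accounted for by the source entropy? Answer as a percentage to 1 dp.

97.9%

Entropy H = −Σ p log₂ p ≈ 1.8818 bits.
Huffman merges: 37/250+201/1000→349/1000; 9/40+349/1000→287/500; 213/500+287/500→1. L = 1923/1000 ≈ 1.9230.
Efficiency = H/L = 1.8818/1.9230 = 97.9%.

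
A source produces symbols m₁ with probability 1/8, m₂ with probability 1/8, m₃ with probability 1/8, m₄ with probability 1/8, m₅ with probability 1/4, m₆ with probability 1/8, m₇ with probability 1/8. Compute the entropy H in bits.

2.75 bits

Each probability is a power of 1/2, so log₂(1/p) is an integer.
H = Σ p·log₂(1/p) = 1/8·3 + 1/8·3 + 1/8·3 + 1/8·3 + 1/4·2 + 1/8·3 + 1/8·3 = 2.75 bits.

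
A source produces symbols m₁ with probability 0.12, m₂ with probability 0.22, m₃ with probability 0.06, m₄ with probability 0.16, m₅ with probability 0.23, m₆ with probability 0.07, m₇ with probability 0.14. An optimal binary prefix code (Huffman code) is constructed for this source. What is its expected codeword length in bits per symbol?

2.68 bits/symbol

Repeatedly combine the two least-probable nodes; the expected code length is the sum of the merged weights.
merge 3/50 + 7/100 → 13/100
merge 3/25 + 13/100 → 1/4
merge 7/50 + 4/25 → 3/10
merge 11/50 + 23/100 → 9/20
merge 1/4 + 3/10 → 11/20
merge 9/20 + 11/20 → 1
L = 13/100 + 1/4 + 3/10 + 9/20 + 11/20 + 1 = 67/25 = 2.68 bits/symbol.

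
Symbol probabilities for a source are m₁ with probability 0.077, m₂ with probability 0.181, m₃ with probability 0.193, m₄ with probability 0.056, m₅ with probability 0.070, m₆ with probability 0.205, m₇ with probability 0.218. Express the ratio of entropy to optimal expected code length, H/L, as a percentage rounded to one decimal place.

Entropy H = −Σ p log₂ p ≈ 2.6384 bits.
Huffman merges: 7/125+7/100→63/500; 77/1000+63/500→203/1000; 181/1000+193/1000→187/500; 203/1000+41/200→51/125; 109/500+187/500→74/125; 51/125+74/125→1. L = 2703/1000 ≈ 2.7030.
Efficiency = H/L = 2.6384/2.7030 = 97.6%.

97.6%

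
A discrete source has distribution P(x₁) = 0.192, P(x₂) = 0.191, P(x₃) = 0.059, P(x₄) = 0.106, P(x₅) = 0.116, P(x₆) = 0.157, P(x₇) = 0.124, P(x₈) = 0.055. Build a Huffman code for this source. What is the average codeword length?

2.922 bits/symbol

Repeatedly combine the two least-probable nodes; the expected code length is the sum of the merged weights.
merge 11/200 + 59/1000 → 57/500
merge 53/500 + 57/500 → 11/50
merge 29/250 + 31/250 → 6/25
merge 157/1000 + 191/1000 → 87/250
merge 24/125 + 11/50 → 103/250
merge 6/25 + 87/250 → 147/250
merge 103/250 + 147/250 → 1
L = 57/500 + 11/50 + 6/25 + 87/250 + 103/250 + 147/250 + 1 = 1461/500 = 2.922 bits/symbol.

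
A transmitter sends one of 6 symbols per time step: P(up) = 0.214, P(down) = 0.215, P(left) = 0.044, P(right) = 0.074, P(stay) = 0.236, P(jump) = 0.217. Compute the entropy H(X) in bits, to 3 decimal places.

H = −Σ pᵢ log₂ pᵢ.
−0.214·log₂(0.214) = 0.4760
−0.215·log₂(0.215) = 0.4768
−0.044·log₂(0.044) = 0.1983
−0.074·log₂(0.074) = 0.2780
−0.236·log₂(0.236) = 0.4916
−0.217·log₂(0.217) = 0.4783
Sum ≈ 2.3990 → 2.399 bits.

2.399 bits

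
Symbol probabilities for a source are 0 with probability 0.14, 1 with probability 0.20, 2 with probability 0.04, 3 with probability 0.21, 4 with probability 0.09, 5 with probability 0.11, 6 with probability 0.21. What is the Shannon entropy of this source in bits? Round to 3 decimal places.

2.656 bits

H = −Σ pᵢ log₂ pᵢ.
−0.14·log₂(0.14) = 0.3971
−0.20·log₂(0.20) = 0.4644
−0.04·log₂(0.04) = 0.1858
−0.21·log₂(0.21) = 0.4728
−0.09·log₂(0.09) = 0.3127
−0.11·log₂(0.11) = 0.3503
−0.21·log₂(0.21) = 0.4728
Sum ≈ 2.6558 → 2.656 bits.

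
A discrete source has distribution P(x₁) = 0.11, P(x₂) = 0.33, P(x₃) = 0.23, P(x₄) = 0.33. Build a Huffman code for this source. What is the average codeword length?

Repeatedly combine the two least-probable nodes; the expected code length is the sum of the merged weights.
merge 11/100 + 23/100 → 17/50
merge 33/100 + 33/100 → 33/50
merge 17/50 + 33/50 → 1
L = 17/50 + 33/50 + 1 = 2 bits/symbol.

2 bits/symbol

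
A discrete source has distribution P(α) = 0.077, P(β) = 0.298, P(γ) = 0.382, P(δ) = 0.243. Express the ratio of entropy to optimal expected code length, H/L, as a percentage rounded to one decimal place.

Entropy H = −Σ p log₂ p ≈ 1.8316 bits.
Huffman merges: 77/1000+243/1000→8/25; 149/500+8/25→309/500; 191/500+309/500→1. L = 969/500 ≈ 1.9380.
Efficiency = H/L = 1.8316/1.9380 = 94.5%.

94.5%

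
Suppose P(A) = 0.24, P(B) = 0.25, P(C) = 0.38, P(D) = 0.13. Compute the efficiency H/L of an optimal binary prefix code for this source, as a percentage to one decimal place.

95.8%

Entropy H = −Σ p log₂ p ≈ 1.9072 bits.
Huffman merges: 13/100+6/25→37/100; 1/4+37/100→31/50; 19/50+31/50→1. L = 199/100 ≈ 1.9900.
Efficiency = H/L = 1.9072/1.9900 = 95.8%.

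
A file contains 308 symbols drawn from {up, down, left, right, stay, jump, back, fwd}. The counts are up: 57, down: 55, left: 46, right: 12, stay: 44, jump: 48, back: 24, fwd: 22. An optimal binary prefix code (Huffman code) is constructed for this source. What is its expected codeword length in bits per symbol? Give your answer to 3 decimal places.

Probabilities are the counts divided by 308.
Repeatedly combine the two least-probable nodes; the expected code length is the sum of the merged weights.
merge 3/77 + 1/14 → 17/154
merge 6/77 + 17/154 → 29/154
merge 1/7 + 23/154 → 45/154
merge 12/77 + 5/28 → 103/308
merge 57/308 + 29/154 → 115/308
merge 45/154 + 103/308 → 193/308
merge 115/308 + 193/308 → 1
L = 17/154 + 29/154 + 45/154 + 103/308 + 115/308 + 193/308 + 1 = 901/308 ≈ 2.925 bits/symbol.

2.925 bits/symbol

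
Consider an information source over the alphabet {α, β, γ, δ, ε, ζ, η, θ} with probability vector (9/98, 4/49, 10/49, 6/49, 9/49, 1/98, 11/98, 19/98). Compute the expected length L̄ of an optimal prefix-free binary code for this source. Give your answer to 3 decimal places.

Repeatedly combine the two least-probable nodes; the expected code length is the sum of the merged weights.
merge 1/98 + 4/49 → 9/98
merge 9/98 + 9/98 → 9/49
merge 11/98 + 6/49 → 23/98
merge 9/49 + 9/49 → 18/49
merge 19/98 + 10/49 → 39/98
merge 23/98 + 18/49 → 59/98
merge 39/98 + 59/98 → 1
L = 9/98 + 9/49 + 23/98 + 18/49 + 39/98 + 59/98 + 1 = 141/49 ≈ 2.878 bits/symbol.

2.878 bits/symbol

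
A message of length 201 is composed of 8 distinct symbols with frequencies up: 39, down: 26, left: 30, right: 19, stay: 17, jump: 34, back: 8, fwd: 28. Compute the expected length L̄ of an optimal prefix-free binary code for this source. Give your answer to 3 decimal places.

Probabilities are the counts divided by 201.
Repeatedly combine the two least-probable nodes; the expected code length is the sum of the merged weights.
merge 8/201 + 17/201 → 25/201
merge 19/201 + 25/201 → 44/201
merge 26/201 + 28/201 → 18/67
merge 10/67 + 34/201 → 64/201
merge 13/67 + 44/201 → 83/201
merge 18/67 + 64/201 → 118/201
merge 83/201 + 118/201 → 1
L = 25/201 + 44/201 + 18/67 + 64/201 + 83/201 + 118/201 + 1 = 589/201 ≈ 2.930 bits/symbol.

2.930 bits/symbol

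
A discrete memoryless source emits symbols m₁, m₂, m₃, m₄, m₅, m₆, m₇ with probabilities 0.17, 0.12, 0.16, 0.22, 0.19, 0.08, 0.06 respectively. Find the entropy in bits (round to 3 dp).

H = −Σ pᵢ log₂ pᵢ.
−0.17·log₂(0.17) = 0.4346
−0.12·log₂(0.12) = 0.3671
−0.16·log₂(0.16) = 0.4230
−0.22·log₂(0.22) = 0.4806
−0.19·log₂(0.19) = 0.4552
−0.08·log₂(0.08) = 0.2915
−0.06·log₂(0.06) = 0.2435
Sum ≈ 2.6955 → 2.696 bits.

2.696 bits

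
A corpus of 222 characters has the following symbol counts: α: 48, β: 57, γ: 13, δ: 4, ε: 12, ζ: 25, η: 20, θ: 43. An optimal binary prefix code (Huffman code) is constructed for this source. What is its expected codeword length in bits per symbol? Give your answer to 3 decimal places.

2.730 bits/symbol

Probabilities are the counts divided by 222.
Repeatedly combine the two least-probable nodes; the expected code length is the sum of the merged weights.
merge 2/111 + 2/37 → 8/111
merge 13/222 + 8/111 → 29/222
merge 10/111 + 25/222 → 15/74
merge 29/222 + 43/222 → 12/37
merge 15/74 + 8/37 → 31/74
merge 19/74 + 12/37 → 43/74
merge 31/74 + 43/74 → 1
L = 8/111 + 29/222 + 15/74 + 12/37 + 31/74 + 43/74 + 1 = 101/37 ≈ 2.730 bits/symbol.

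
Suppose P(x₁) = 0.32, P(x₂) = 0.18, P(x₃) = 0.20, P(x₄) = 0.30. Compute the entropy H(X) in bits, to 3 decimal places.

H = −Σ pᵢ log₂ pᵢ.
−0.32·log₂(0.32) = 0.5260
−0.18·log₂(0.18) = 0.4453
−0.20·log₂(0.20) = 0.4644
−0.30·log₂(0.30) = 0.5211
Sum ≈ 1.9568 → 1.957 bits.

1.957 bits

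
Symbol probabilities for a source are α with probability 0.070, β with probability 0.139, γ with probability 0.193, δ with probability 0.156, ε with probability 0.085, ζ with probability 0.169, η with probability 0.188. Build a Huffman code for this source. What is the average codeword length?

2.774 bits/symbol

Repeatedly combine the two least-probable nodes; the expected code length is the sum of the merged weights.
merge 7/100 + 17/200 → 31/200
merge 139/1000 + 31/200 → 147/500
merge 39/250 + 169/1000 → 13/40
merge 47/250 + 193/1000 → 381/1000
merge 147/500 + 13/40 → 619/1000
merge 381/1000 + 619/1000 → 1
L = 31/200 + 147/500 + 13/40 + 381/1000 + 619/1000 + 1 = 1387/500 = 2.774 bits/symbol.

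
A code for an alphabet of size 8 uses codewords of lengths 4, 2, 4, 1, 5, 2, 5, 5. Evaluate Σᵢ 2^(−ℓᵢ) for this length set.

With common denominator 2^5 = 32: Σ 2^(−ℓᵢ) = 2/32 + 8/32 + 2/32 + 16/32 + 1/32 + 8/32 + 1/32 + 1/32 = 39/32 = 1.21875.

1.21875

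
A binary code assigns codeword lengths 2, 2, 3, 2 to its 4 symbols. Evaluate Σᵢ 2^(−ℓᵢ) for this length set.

With common denominator 2^3 = 8: Σ 2^(−ℓᵢ) = 2/8 + 2/8 + 1/8 + 2/8 = 7/8 = 0.875.

0.875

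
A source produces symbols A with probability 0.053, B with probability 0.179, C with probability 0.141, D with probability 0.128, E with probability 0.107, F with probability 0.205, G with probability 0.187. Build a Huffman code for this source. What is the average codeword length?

2.768 bits/symbol

Repeatedly combine the two least-probable nodes; the expected code length is the sum of the merged weights.
merge 53/1000 + 107/1000 → 4/25
merge 16/125 + 141/1000 → 269/1000
merge 4/25 + 179/1000 → 339/1000
merge 187/1000 + 41/200 → 49/125
merge 269/1000 + 339/1000 → 76/125
merge 49/125 + 76/125 → 1
L = 4/25 + 269/1000 + 339/1000 + 49/125 + 76/125 + 1 = 346/125 = 2.768 bits/symbol.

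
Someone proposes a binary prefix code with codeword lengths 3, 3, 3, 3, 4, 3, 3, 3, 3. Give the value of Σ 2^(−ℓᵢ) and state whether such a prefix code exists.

1.0625; no

With common denominator 2^4 = 16: Σ 2^(−ℓᵢ) = 2/16 + 2/16 + 2/16 + 2/16 + 1/16 + 2/16 + 2/16 + 2/16 + 2/16 = 17/16 = 1.0625.
Kraft's inequality requires Σ ≤ 1; here Σ = 1.0625 > 1, so no such prefix code exists.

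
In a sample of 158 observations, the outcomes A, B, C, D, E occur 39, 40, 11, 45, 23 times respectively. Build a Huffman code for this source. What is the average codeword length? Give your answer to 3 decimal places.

2.215 bits/symbol

Probabilities are the counts divided by 158.
Repeatedly combine the two least-probable nodes; the expected code length is the sum of the merged weights.
merge 11/158 + 23/158 → 17/79
merge 17/79 + 39/158 → 73/158
merge 20/79 + 45/158 → 85/158
merge 73/158 + 85/158 → 1
L = 17/79 + 73/158 + 85/158 + 1 = 175/79 ≈ 2.215 bits/symbol.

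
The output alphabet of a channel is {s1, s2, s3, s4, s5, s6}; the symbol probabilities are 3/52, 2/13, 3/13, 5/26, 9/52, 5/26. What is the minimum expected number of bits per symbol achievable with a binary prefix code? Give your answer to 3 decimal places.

Repeatedly combine the two least-probable nodes; the expected code length is the sum of the merged weights.
merge 3/52 + 2/13 → 11/52
merge 9/52 + 5/26 → 19/52
merge 5/26 + 11/52 → 21/52
merge 3/13 + 19/52 → 31/52
merge 21/52 + 31/52 → 1
L = 11/52 + 19/52 + 21/52 + 31/52 + 1 = 67/26 ≈ 2.577 bits/symbol.

2.577 bits/symbol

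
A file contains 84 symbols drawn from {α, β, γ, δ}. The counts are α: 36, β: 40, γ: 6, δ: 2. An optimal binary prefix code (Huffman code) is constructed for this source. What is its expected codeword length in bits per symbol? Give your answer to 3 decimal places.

1.619 bits/symbol

Probabilities are the counts divided by 84.
Repeatedly combine the two least-probable nodes; the expected code length is the sum of the merged weights.
merge 1/42 + 1/14 → 2/21
merge 2/21 + 3/7 → 11/21
merge 10/21 + 11/21 → 1
L = 2/21 + 11/21 + 1 = 34/21 ≈ 1.619 bits/symbol.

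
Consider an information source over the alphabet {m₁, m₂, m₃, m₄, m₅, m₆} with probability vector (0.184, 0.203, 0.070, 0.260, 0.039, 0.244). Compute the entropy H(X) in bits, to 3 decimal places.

H = −Σ pᵢ log₂ pᵢ.
−0.184·log₂(0.184) = 0.4494
−0.203·log₂(0.203) = 0.4670
−0.070·log₂(0.070) = 0.2686
−0.260·log₂(0.260) = 0.5053
−0.039·log₂(0.039) = 0.1825
−0.244·log₂(0.244) = 0.4966
Sum ≈ 2.3693 → 2.369 bits.

2.369 bits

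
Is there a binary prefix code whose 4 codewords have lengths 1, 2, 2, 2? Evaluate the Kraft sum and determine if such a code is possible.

1.25; no

With common denominator 2^2 = 4: Σ 2^(−ℓᵢ) = 2/4 + 1/4 + 1/4 + 1/4 = 5/4 = 1.25.
Kraft's inequality requires Σ ≤ 1; here Σ = 1.25 > 1, so no such prefix code exists.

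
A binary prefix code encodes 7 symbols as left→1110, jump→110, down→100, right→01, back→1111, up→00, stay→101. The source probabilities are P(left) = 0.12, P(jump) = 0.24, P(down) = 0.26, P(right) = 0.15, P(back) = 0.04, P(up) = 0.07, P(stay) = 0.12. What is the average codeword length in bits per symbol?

L̄ = Σ pᵢ·ℓᵢ = 0.12·4 + 0.24·3 + 0.26·3 + 0.15·2 + 0.04·4 + 0.07·2 + 0.12·3 = 2.94 bits/symbol.

2.94 bits/symbol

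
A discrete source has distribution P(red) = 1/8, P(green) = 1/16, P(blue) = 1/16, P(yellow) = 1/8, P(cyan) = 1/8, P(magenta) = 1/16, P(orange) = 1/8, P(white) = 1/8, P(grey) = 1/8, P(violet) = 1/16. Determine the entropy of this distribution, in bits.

Each probability is a power of 1/2, so log₂(1/p) is an integer.
H = Σ p·log₂(1/p) = 1/8·3 + 1/16·4 + 1/16·4 + 1/8·3 + 1/8·3 + 1/16·4 + 1/8·3 + 1/8·3 + 1/8·3 + 1/16·4 = 3.25 bits.

3.25 bits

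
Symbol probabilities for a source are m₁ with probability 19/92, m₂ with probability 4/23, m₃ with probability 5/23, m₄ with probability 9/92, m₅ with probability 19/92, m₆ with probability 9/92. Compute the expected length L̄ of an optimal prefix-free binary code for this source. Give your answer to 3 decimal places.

2.565 bits/symbol

Repeatedly combine the two least-probable nodes; the expected code length is the sum of the merged weights.
merge 9/92 + 9/92 → 9/46
merge 4/23 + 9/46 → 17/46
merge 19/92 + 19/92 → 19/46
merge 5/23 + 17/46 → 27/46
merge 19/46 + 27/46 → 1
L = 9/46 + 17/46 + 19/46 + 27/46 + 1 = 59/23 ≈ 2.565 bits/symbol.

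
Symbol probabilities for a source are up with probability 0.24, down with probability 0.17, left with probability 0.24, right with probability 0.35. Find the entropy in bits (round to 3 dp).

H = −Σ pᵢ log₂ pᵢ.
−0.24·log₂(0.24) = 0.4941
−0.17·log₂(0.17) = 0.4346
−0.24·log₂(0.24) = 0.4941
−0.35·log₂(0.35) = 0.5301
Sum ≈ 1.9530 → 1.953 bits.

1.953 bits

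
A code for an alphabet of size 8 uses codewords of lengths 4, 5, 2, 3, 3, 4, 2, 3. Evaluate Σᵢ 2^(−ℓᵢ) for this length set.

With common denominator 2^5 = 32: Σ 2^(−ℓᵢ) = 2/32 + 1/32 + 8/32 + 4/32 + 4/32 + 2/32 + 8/32 + 4/32 = 33/32 = 1.03125.

1.03125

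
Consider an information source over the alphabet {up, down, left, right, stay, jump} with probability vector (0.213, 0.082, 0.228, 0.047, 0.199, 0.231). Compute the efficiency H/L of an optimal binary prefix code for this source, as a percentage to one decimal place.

98.4%

Entropy H = −Σ p log₂ p ≈ 2.4166 bits.
Huffman merges: 47/1000+41/500→129/1000; 129/1000+199/1000→41/125; 213/1000+57/250→441/1000; 231/1000+41/125→559/1000; 441/1000+559/1000→1. L = 2457/1000 ≈ 2.4570.
Efficiency = H/L = 2.4166/2.4570 = 98.4%.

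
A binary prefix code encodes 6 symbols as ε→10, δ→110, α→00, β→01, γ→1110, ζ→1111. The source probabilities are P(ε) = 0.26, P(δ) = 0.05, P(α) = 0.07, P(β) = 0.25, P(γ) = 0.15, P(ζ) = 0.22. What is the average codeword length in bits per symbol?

L̄ = Σ pᵢ·ℓᵢ = 0.26·2 + 0.05·3 + 0.07·2 + 0.25·2 + 0.15·4 + 0.22·4 = 2.79 bits/symbol.

2.79 bits/symbol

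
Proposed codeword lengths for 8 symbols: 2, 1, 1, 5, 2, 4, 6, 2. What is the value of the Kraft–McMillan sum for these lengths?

1.859375

With common denominator 2^6 = 64: Σ 2^(−ℓᵢ) = 16/64 + 32/64 + 32/64 + 2/64 + 16/64 + 4/64 + 1/64 + 16/64 = 119/64 = 1.859375.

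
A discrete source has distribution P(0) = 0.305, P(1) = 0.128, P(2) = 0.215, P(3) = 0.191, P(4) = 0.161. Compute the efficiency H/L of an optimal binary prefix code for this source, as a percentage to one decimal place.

98.7%

Entropy H = −Σ p log₂ p ≈ 2.2593 bits.
Huffman merges: 16/125+161/1000→289/1000; 191/1000+43/200→203/500; 289/1000+61/200→297/500; 203/500+297/500→1. L = 2289/1000 ≈ 2.2890.
Efficiency = H/L = 2.2593/2.2890 = 98.7%.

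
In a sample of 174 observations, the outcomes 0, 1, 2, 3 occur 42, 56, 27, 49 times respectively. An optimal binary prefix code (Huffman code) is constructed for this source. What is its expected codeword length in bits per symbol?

Probabilities are the counts divided by 174.
Repeatedly combine the two least-probable nodes; the expected code length is the sum of the merged weights.
merge 9/58 + 7/29 → 23/58
merge 49/174 + 28/87 → 35/58
merge 23/58 + 35/58 → 1
L = 23/58 + 35/58 + 1 = 2 bits/symbol.

2 bits/symbol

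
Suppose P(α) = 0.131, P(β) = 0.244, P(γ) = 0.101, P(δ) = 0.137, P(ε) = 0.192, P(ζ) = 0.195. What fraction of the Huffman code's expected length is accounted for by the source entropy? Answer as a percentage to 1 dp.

Entropy H = −Σ p log₂ p ≈ 2.5247 bits.
Huffman merges: 101/1000+131/1000→29/125; 137/1000+24/125→329/1000; 39/200+29/125→427/1000; 61/250+329/1000→573/1000; 427/1000+573/1000→1. L = 2561/1000 ≈ 2.5610.
Efficiency = H/L = 2.5247/2.5610 = 98.6%.

98.6%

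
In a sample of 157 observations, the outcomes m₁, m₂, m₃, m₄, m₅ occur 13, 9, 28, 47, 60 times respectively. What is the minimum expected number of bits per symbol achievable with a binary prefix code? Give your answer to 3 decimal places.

Probabilities are the counts divided by 157.
Repeatedly combine the two least-probable nodes; the expected code length is the sum of the merged weights.
merge 9/157 + 13/157 → 22/157
merge 22/157 + 28/157 → 50/157
merge 47/157 + 50/157 → 97/157
merge 60/157 + 97/157 → 1
L = 22/157 + 50/157 + 97/157 + 1 = 326/157 ≈ 2.076 bits/symbol.

2.076 bits/symbol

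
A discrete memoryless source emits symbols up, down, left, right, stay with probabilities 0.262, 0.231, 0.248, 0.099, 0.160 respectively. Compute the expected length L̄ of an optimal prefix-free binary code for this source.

Repeatedly combine the two least-probable nodes; the expected code length is the sum of the merged weights.
merge 99/1000 + 4/25 → 259/1000
merge 231/1000 + 31/125 → 479/1000
merge 259/1000 + 131/500 → 521/1000
merge 479/1000 + 521/1000 → 1
L = 259/1000 + 479/1000 + 521/1000 + 1 = 2259/1000 = 2.259 bits/symbol.

2.259 bits/symbol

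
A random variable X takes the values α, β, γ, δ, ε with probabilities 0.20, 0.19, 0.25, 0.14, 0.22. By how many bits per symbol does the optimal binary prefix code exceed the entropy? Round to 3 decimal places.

Entropy H = −Σ p log₂ p ≈ 2.2973 bits.
Huffman merges: 7/50+19/100→33/100; 1/5+11/50→21/50; 1/4+33/100→29/50; 21/50+29/50→1. L = 233/100 ≈ 2.3300.
L − H = 2.3300 − 2.2973 = 0.033 bits.

0.033 bits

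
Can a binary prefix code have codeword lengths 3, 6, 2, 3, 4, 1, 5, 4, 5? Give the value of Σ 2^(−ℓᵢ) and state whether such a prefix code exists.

With common denominator 2^6 = 64: Σ 2^(−ℓᵢ) = 8/64 + 1/64 + 16/64 + 8/64 + 4/64 + 32/64 + 2/64 + 4/64 + 2/64 = 77/64 = 1.203125.
Kraft's inequality requires Σ ≤ 1; here Σ = 1.203125 > 1, so no such prefix code exists.

1.203125; no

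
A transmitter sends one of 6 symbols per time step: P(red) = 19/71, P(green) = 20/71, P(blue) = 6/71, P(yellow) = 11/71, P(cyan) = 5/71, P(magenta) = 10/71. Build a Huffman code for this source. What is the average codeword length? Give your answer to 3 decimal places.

Repeatedly combine the two least-probable nodes; the expected code length is the sum of the merged weights.
merge 5/71 + 6/71 → 11/71
merge 10/71 + 11/71 → 21/71
merge 11/71 + 19/71 → 30/71
merge 20/71 + 21/71 → 41/71
merge 30/71 + 41/71 → 1
L = 11/71 + 21/71 + 30/71 + 41/71 + 1 = 174/71 ≈ 2.451 bits/symbol.

2.451 bits/symbol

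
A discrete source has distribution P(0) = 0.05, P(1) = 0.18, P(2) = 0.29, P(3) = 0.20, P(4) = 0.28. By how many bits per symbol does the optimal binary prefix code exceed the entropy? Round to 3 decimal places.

Entropy H = −Σ p log₂ p ≈ 2.1579 bits.
Huffman merges: 1/20+9/50→23/100; 1/5+23/100→43/100; 7/25+29/100→57/100; 43/100+57/100→1. L = 223/100 ≈ 2.2300.
L − H = 2.2300 − 2.1579 = 0.072 bits.

0.072 bits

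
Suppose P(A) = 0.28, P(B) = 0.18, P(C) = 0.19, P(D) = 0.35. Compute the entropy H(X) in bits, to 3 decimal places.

H = −Σ pᵢ log₂ pᵢ.
−0.28·log₂(0.28) = 0.5142
−0.18·log₂(0.18) = 0.4453
−0.19·log₂(0.19) = 0.4552
−0.35·log₂(0.35) = 0.5301
Sum ≈ 1.9449 → 1.945 bits.

1.945 bits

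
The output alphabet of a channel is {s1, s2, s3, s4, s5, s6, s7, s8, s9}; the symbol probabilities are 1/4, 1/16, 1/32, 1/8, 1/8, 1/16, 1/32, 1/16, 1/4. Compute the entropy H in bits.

Each probability is a power of 1/2, so log₂(1/p) is an integer.
H = Σ p·log₂(1/p) = 1/4·2 + 1/16·4 + 1/32·5 + 1/8·3 + 1/8·3 + 1/16·4 + 1/32·5 + 1/16·4 + 1/4·2 = 2.8125 bits.

2.8125 bits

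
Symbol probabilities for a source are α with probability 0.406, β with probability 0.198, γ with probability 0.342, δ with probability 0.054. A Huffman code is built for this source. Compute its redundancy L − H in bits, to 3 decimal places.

0.099 bits

Entropy H = −Σ p log₂ p ≈ 1.7474 bits.
Huffman merges: 27/500+99/500→63/250; 63/250+171/500→297/500; 203/500+297/500→1. L = 923/500 ≈ 1.8460.
L − H = 1.8460 − 1.7474 = 0.099 bits.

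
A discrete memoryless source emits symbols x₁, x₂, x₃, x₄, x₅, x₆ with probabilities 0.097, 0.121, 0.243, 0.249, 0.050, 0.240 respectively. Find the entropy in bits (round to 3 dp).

2.401 bits

H = −Σ pᵢ log₂ pᵢ.
−0.097·log₂(0.097) = 0.3265
−0.121·log₂(0.121) = 0.3687
−0.243·log₂(0.243) = 0.4960
−0.249·log₂(0.249) = 0.4994
−0.050·log₂(0.050) = 0.2161
−0.240·log₂(0.240) = 0.4941
Sum ≈ 2.4008 → 2.401 bits.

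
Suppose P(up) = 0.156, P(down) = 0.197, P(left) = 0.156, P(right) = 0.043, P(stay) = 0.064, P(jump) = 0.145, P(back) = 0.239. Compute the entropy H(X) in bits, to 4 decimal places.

2.6445 bits

H = −Σ pᵢ log₂ pᵢ.
−0.156·log₂(0.156) = 0.4181
−0.197·log₂(0.197) = 0.4617
−0.156·log₂(0.156) = 0.4181
−0.043·log₂(0.043) = 0.1952
−0.064·log₂(0.064) = 0.2538
−0.145·log₂(0.145) = 0.4040
−0.239·log₂(0.239) = 0.4935
Sum ≈ 2.6445 → 2.6445 bits.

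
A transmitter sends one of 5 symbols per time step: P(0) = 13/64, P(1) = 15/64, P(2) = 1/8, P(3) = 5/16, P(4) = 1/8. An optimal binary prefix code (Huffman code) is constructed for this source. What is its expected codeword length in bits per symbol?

Repeatedly combine the two least-probable nodes; the expected code length is the sum of the merged weights.
merge 1/8 + 1/8 → 1/4
merge 13/64 + 15/64 → 7/16
merge 1/4 + 5/16 → 9/16
merge 7/16 + 9/16 → 1
L = 1/4 + 7/16 + 9/16 + 1 = 9/4 = 2.25 bits/symbol.

2.25 bits/symbol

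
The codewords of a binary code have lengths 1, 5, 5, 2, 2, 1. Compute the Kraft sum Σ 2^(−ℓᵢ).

1.5625

With common denominator 2^5 = 32: Σ 2^(−ℓᵢ) = 16/32 + 1/32 + 1/32 + 8/32 + 8/32 + 16/32 = 50/32 = 1.5625.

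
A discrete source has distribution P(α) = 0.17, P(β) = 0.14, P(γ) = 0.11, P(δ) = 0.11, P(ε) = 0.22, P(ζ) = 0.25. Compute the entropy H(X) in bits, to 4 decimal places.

H = −Σ pᵢ log₂ pᵢ.
−0.17·log₂(0.17) = 0.4346
−0.14·log₂(0.14) = 0.3971
−0.11·log₂(0.11) = 0.3503
−0.11·log₂(0.11) = 0.3503
−0.22·log₂(0.22) = 0.4806
−0.25·log₂(0.25) = 0.5000
Sum ≈ 2.5128 → 2.5128 bits.

2.5128 bits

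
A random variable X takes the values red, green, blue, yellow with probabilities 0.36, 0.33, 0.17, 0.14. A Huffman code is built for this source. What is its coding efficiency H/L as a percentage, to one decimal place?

Entropy H = −Σ p log₂ p ≈ 1.8901 bits.
Huffman merges: 7/50+17/100→31/100; 31/100+33/100→16/25; 9/25+16/25→1. L = 39/20 ≈ 1.9500.
Efficiency = H/L = 1.8901/1.9500 = 96.9%.

96.9%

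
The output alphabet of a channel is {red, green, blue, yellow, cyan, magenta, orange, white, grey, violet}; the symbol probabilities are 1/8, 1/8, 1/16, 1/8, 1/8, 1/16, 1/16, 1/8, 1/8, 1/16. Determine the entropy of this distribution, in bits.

3.25 bits

Each probability is a power of 1/2, so log₂(1/p) is an integer.
H = Σ p·log₂(1/p) = 1/8·3 + 1/8·3 + 1/16·4 + 1/8·3 + 1/8·3 + 1/16·4 + 1/16·4 + 1/8·3 + 1/8·3 + 1/16·4 = 3.25 bits.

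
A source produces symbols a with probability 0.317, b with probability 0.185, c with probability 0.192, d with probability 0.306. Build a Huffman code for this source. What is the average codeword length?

Repeatedly combine the two least-probable nodes; the expected code length is the sum of the merged weights.
merge 37/200 + 24/125 → 377/1000
merge 153/500 + 317/1000 → 623/1000
merge 377/1000 + 623/1000 → 1
L = 377/1000 + 623/1000 + 1 = 2 bits/symbol.

2 bits/symbol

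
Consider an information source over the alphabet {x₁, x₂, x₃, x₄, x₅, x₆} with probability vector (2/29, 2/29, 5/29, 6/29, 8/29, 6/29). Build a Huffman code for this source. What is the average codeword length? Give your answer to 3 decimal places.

2.448 bits/symbol

Repeatedly combine the two least-probable nodes; the expected code length is the sum of the merged weights.
merge 2/29 + 2/29 → 4/29
merge 4/29 + 5/29 → 9/29
merge 6/29 + 6/29 → 12/29
merge 8/29 + 9/29 → 17/29
merge 12/29 + 17/29 → 1
L = 4/29 + 9/29 + 12/29 + 17/29 + 1 = 71/29 ≈ 2.448 bits/symbol.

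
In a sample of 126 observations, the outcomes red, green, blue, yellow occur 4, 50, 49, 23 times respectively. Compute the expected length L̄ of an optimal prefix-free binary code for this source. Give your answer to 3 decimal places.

1.817 bits/symbol

Probabilities are the counts divided by 126.
Repeatedly combine the two least-probable nodes; the expected code length is the sum of the merged weights.
merge 2/63 + 23/126 → 3/14
merge 3/14 + 7/18 → 38/63
merge 25/63 + 38/63 → 1
L = 3/14 + 38/63 + 1 = 229/126 ≈ 1.817 bits/symbol.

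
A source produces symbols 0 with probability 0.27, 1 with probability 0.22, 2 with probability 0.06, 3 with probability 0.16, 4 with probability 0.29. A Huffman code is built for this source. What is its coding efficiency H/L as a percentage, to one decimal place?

98.0%

Entropy H = −Σ p log₂ p ≈ 2.1750 bits.
Huffman merges: 3/50+4/25→11/50; 11/50+11/50→11/25; 27/100+29/100→14/25; 11/25+14/25→1. L = 111/50 ≈ 2.2200.
Efficiency = H/L = 2.1750/2.2200 = 98.0%.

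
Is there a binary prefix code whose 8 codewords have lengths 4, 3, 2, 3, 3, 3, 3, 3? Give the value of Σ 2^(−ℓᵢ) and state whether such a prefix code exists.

1.0625; no

With common denominator 2^4 = 16: Σ 2^(−ℓᵢ) = 1/16 + 2/16 + 4/16 + 2/16 + 2/16 + 2/16 + 2/16 + 2/16 = 17/16 = 1.0625.
Kraft's inequality requires Σ ≤ 1; here Σ = 1.0625 > 1, so no such prefix code exists.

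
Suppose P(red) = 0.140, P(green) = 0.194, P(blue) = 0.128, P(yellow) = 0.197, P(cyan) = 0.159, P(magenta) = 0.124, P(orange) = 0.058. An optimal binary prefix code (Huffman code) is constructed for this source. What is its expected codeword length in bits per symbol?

2.791 bits/symbol

Repeatedly combine the two least-probable nodes; the expected code length is the sum of the merged weights.
merge 29/500 + 31/250 → 91/500
merge 16/125 + 7/50 → 67/250
merge 159/1000 + 91/500 → 341/1000
merge 97/500 + 197/1000 → 391/1000
merge 67/250 + 341/1000 → 609/1000
merge 391/1000 + 609/1000 → 1
L = 91/500 + 67/250 + 341/1000 + 391/1000 + 609/1000 + 1 = 2791/1000 = 2.791 bits/symbol.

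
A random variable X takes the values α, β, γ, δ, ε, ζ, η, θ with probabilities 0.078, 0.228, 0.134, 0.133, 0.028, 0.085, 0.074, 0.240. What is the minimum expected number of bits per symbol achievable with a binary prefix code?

2.797 bits/symbol

Repeatedly combine the two least-probable nodes; the expected code length is the sum of the merged weights.
merge 7/250 + 37/500 → 51/500
merge 39/500 + 17/200 → 163/1000
merge 51/500 + 133/1000 → 47/200
merge 67/500 + 163/1000 → 297/1000
merge 57/250 + 47/200 → 463/1000
merge 6/25 + 297/1000 → 537/1000
merge 463/1000 + 537/1000 → 1
L = 51/500 + 163/1000 + 47/200 + 297/1000 + 463/1000 + 537/1000 + 1 = 2797/1000 = 2.797 bits/symbol.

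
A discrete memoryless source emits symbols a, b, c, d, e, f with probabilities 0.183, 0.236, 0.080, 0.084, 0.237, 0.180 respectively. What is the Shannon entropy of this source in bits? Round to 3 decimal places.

H = −Σ pᵢ log₂ pᵢ.
−0.183·log₂(0.183) = 0.4484
−0.236·log₂(0.236) = 0.4916
−0.080·log₂(0.080) = 0.2915
−0.084·log₂(0.084) = 0.3002
−0.237·log₂(0.237) = 0.4923
−0.180·log₂(0.180) = 0.4453
Sum ≈ 2.4692 → 2.469 bits.

2.469 bits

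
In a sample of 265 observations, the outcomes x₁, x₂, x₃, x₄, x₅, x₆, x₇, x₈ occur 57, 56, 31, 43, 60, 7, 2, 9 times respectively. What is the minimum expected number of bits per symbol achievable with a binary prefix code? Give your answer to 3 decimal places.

2.634 bits/symbol

Probabilities are the counts divided by 265.
Repeatedly combine the two least-probable nodes; the expected code length is the sum of the merged weights.
merge 2/265 + 7/265 → 9/265
merge 9/265 + 9/265 → 18/265
merge 18/265 + 31/265 → 49/265
merge 43/265 + 49/265 → 92/265
merge 56/265 + 57/265 → 113/265
merge 12/53 + 92/265 → 152/265
merge 113/265 + 152/265 → 1
L = 9/265 + 18/265 + 49/265 + 92/265 + 113/265 + 152/265 + 1 = 698/265 ≈ 2.634 bits/symbol.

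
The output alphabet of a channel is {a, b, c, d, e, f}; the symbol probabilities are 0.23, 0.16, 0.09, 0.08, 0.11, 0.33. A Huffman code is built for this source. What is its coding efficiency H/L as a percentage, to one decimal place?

98.1%

Entropy H = −Σ p log₂ p ≈ 2.3930 bits.
Huffman merges: 2/25+9/100→17/100; 11/100+4/25→27/100; 17/100+23/100→2/5; 27/100+33/100→3/5; 2/5+3/5→1. L = 61/25 ≈ 2.4400.
Efficiency = H/L = 2.3930/2.4400 = 98.1%.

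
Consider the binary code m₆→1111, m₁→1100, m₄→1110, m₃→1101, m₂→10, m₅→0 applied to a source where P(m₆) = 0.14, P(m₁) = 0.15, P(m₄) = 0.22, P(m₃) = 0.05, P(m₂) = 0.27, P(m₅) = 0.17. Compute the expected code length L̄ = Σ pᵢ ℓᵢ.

2.95 bits/symbol

L̄ = Σ pᵢ·ℓᵢ = 0.14·4 + 0.15·4 + 0.22·4 + 0.05·4 + 0.27·2 + 0.17·1 = 2.95 bits/symbol.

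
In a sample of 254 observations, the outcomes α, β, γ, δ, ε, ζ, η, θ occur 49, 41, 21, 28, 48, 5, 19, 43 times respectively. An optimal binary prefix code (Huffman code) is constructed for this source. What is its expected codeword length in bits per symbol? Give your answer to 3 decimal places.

2.890 bits/symbol

Probabilities are the counts divided by 254.
Repeatedly combine the two least-probable nodes; the expected code length is the sum of the merged weights.
merge 5/254 + 19/254 → 12/127
merge 21/254 + 12/127 → 45/254
merge 14/127 + 41/254 → 69/254
merge 43/254 + 45/254 → 44/127
merge 24/127 + 49/254 → 97/254
merge 69/254 + 44/127 → 157/254
merge 97/254 + 157/254 → 1
L = 12/127 + 45/254 + 69/254 + 44/127 + 97/254 + 157/254 + 1 = 367/127 ≈ 2.890 bits/symbol.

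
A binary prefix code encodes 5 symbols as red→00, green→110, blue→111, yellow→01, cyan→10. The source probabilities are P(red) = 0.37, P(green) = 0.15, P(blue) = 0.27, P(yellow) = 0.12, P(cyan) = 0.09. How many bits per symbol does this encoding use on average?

L̄ = Σ pᵢ·ℓᵢ = 0.37·2 + 0.15·3 + 0.27·3 + 0.12·2 + 0.09·2 = 2.42 bits/symbol.

2.42 bits/symbol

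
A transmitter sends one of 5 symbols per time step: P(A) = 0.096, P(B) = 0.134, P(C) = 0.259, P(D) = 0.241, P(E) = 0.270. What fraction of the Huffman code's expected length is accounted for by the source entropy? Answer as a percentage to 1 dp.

99.7%

Entropy H = −Σ p log₂ p ≈ 2.2227 bits.
Huffman merges: 12/125+67/500→23/100; 23/100+241/1000→471/1000; 259/1000+27/100→529/1000; 471/1000+529/1000→1. L = 223/100 ≈ 2.2300.
Efficiency = H/L = 2.2227/2.2300 = 99.7%.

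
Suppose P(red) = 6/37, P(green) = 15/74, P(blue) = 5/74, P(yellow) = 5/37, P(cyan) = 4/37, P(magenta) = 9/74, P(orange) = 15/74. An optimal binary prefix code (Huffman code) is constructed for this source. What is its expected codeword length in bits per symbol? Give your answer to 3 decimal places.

Repeatedly combine the two least-probable nodes; the expected code length is the sum of the merged weights.
merge 5/74 + 4/37 → 13/74
merge 9/74 + 5/37 → 19/74
merge 6/37 + 13/74 → 25/74
merge 15/74 + 15/74 → 15/37
merge 19/74 + 25/74 → 22/37
merge 15/37 + 22/37 → 1
L = 13/74 + 19/74 + 25/74 + 15/37 + 22/37 + 1 = 205/74 ≈ 2.770 bits/symbol.

2.770 bits/symbol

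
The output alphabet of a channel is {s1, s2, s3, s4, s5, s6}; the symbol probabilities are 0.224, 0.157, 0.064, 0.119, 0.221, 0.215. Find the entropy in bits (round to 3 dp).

2.480 bits

H = −Σ pᵢ log₂ pᵢ.
−0.224·log₂(0.224) = 0.4835
−0.157·log₂(0.157) = 0.4194
−0.064·log₂(0.064) = 0.2538
−0.119·log₂(0.119) = 0.3654
−0.221·log₂(0.221) = 0.4813
−0.215·log₂(0.215) = 0.4768
Sum ≈ 2.4802 → 2.480 bits.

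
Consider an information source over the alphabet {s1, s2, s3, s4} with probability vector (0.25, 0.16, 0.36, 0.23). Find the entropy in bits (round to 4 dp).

H = −Σ pᵢ log₂ pᵢ.
−0.25·log₂(0.25) = 0.5000
−0.16·log₂(0.16) = 0.4230
−0.36·log₂(0.36) = 0.5306
−0.23·log₂(0.23) = 0.4877
Sum ≈ 1.9413 → 1.9413 bits.

1.9413 bits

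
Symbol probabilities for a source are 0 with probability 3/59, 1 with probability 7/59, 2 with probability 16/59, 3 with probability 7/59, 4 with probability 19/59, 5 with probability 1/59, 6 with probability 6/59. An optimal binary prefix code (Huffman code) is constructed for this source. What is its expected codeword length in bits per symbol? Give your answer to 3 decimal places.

2.475 bits/symbol

Repeatedly combine the two least-probable nodes; the expected code length is the sum of the merged weights.
merge 1/59 + 3/59 → 4/59
merge 4/59 + 6/59 → 10/59
merge 7/59 + 7/59 → 14/59
merge 10/59 + 14/59 → 24/59
merge 16/59 + 19/59 → 35/59
merge 24/59 + 35/59 → 1
L = 4/59 + 10/59 + 14/59 + 24/59 + 35/59 + 1 = 146/59 ≈ 2.475 bits/symbol.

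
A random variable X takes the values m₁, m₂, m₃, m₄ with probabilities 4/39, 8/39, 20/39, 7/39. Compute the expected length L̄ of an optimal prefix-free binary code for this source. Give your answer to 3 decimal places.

1.769 bits/symbol

Repeatedly combine the two least-probable nodes; the expected code length is the sum of the merged weights.
merge 4/39 + 7/39 → 11/39
merge 8/39 + 11/39 → 19/39
merge 19/39 + 20/39 → 1
L = 11/39 + 19/39 + 1 = 23/13 ≈ 1.769 bits/symbol.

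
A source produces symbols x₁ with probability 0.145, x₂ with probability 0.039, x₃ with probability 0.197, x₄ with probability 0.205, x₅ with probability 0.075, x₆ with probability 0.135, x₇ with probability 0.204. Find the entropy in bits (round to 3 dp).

H = −Σ pᵢ log₂ pᵢ.
−0.145·log₂(0.145) = 0.4040
−0.039·log₂(0.039) = 0.1825
−0.197·log₂(0.197) = 0.4617
−0.205·log₂(0.205) = 0.4687
−0.075·log₂(0.075) = 0.2803
−0.135·log₂(0.135) = 0.3900
−0.204·log₂(0.204) = 0.4678
Sum ≈ 2.6550 → 2.655 bits.

2.655 bits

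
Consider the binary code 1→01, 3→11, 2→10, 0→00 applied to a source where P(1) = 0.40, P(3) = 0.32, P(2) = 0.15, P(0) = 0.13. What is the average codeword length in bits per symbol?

2 bits/symbol

L̄ = Σ pᵢ·ℓᵢ = 0.40·2 + 0.32·2 + 0.15·2 + 0.13·2 = 2 bits/symbol.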